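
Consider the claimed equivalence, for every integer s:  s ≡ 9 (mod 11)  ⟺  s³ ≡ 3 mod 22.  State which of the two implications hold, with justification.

[⇐] The residues r modulo 22 with r³ ≡ 3 (mod 22) are exactly {9}, and each is ≡ 9 (mod 11).

[⇒] This fails: take s = 20. Then 20 ≡ 9 (mod 11), but 20³ = 8000 ≡ 14 (mod 22), not 3.

The forward direction fails; the converse holds.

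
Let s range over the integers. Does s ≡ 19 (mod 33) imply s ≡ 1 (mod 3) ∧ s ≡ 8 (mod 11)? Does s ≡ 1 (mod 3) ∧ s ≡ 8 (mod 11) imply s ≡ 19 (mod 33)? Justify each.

Equivalent; both directions hold.

Forward direction. Suppose s ≡ 19 (mod 33); write s = 33j + 19. Since 3 ∣ 33, reducing mod 3 gives s ≡ 19 ≡ 1 (mod 3); since 11 ∣ 33, reducing mod 11 gives s ≡ 19 ≡ 8 (mod 11).

Converse. If s ≡ 1 (mod 3) and s ≡ 8 (mod 11), then by the Chinese remainder theorem s ≡ 19 (mod 33). This is exactly s ≡ 19 (mod 33).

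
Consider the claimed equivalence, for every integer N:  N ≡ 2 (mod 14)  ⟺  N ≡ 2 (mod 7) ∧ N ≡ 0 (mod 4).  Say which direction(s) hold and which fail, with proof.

(⟹) This fails: N = 2 gives 2 ≡ 2 (mod 14) but 2 ≡ 2 (mod 4), so the conjunction on the right does not hold.

(⟸) Conversely, if N ≡ 2 (mod 7) and N ≡ 0 (mod 4), then by the Chinese remainder theorem N ≡ 16 (mod 28). Since 16 ≡ 2 (mod 14) and 14 ∣ 28, we get N ≡ 2 (mod 14).

Only the converse holds.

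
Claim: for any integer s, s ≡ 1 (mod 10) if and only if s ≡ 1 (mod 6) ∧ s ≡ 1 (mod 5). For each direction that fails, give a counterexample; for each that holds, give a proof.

(⇒) fails; (⇐) holds.

Forward direction. This fails: s = 11 gives 11 ≡ 1 (mod 10) but 11 ≡ 5 (mod 6), so the conjunction on the right does not hold.

Converse. If s ≡ 1 (mod 6) and s ≡ 1 (mod 5), then by the Chinese remainder theorem s ≡ 1 (mod 30). Since 1 ≡ 1 (mod 10) and 10 ∣ 30, we get s ≡ 1 (mod 10).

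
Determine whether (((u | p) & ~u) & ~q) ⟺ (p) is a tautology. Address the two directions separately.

[⇐] This fails. Under p = T, q = T, u = F, the left side is false but the right side is true.

[⇒] Assume the antecedent. If p is true, p reduces to true regardless of the other variables. If p is false, the antecedent cannot hold. Either way p holds.

Only the forward direction holds.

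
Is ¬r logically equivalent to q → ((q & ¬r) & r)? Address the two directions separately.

(⇒) fails and (⇐) fails.

(→) This fails. Under q = T, r = F, the left side is true but the right side is false.

(←) This fails. Under q = F, r = T, the left side is false but the right side is true.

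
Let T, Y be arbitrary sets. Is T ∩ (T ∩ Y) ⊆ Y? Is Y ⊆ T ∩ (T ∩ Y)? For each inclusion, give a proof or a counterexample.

(⊆) Let x ∈ T ∩ (T ∩ Y). Then x ∈ T ∩ Y, from which x ∈ Y.

(⊇) This inclusion fails. Take T = ∅, Y = {1}; then 1 ∈ Y but 1 ∉ T ∩ (T ∩ Y).

Only the forward inclusion holds.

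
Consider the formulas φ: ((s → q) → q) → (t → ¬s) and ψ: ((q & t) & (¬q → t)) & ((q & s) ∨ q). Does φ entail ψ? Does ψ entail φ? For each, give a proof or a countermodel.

(⟹) This fails. Under q = F, t = F, s = F, the left side is true but the right side is false.

(⟸) This fails. Under q = T, t = T, s = T, the left side is false but the right side is true.

Both directions fail.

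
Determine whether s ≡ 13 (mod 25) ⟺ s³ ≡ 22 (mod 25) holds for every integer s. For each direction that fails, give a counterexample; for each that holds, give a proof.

(⟸) Suppose s³ ≡ 22 (mod 25). The only residue r in {0, …, 24} with r³ ≡ 22 (mod 25) is r = 13, so s ≡ 13 (mod 25).

(⟹) Suppose s ≡ 13 (mod 25). Write s = 25j + 13. Then (25j + 13)³ = 15625j³ + 24375j² + 12675j + 2197 = 25(625j³ + 975j² + 507j + 87) + 22, so s³ ≡ 22 (mod 25).

Equivalent; both directions hold.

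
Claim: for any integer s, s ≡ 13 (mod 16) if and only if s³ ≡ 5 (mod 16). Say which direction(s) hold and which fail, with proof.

(⟹) Suppose s ≡ 13 (mod 16). Write s = 16j + 13. Then (16j + 13)³ = 4096j³ + 9984j² + 8112j + 2197 = 16(256j³ + 624j² + 507j + 137) + 5, so s³ ≡ 5 (mod 16).

(⟸) Conversely, suppose s³ ≡ 5 (mod 16). The only residue r in {0, …, 15} with r³ ≡ 5 (mod 16) is r = 13, so s ≡ 13 (mod 16).

Both directions hold.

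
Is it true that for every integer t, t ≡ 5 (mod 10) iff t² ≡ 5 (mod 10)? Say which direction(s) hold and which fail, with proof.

Both directions hold; the statement is true.

Converse. For the converse, argue contrapositively. If t ≢ 5 (mod 10), then t is congruent to one of 0, 1, 2, 3, 4, 6, 7, 8, 9 modulo 10, and these give t² ≡ 0, 1, 4, 9, 6, 6, 9, 4, 1 respectively — never 5.

Forward direction. Suppose t ≡ 5 (mod 10). Write t = 10j + 5. Then (10j + 5)² = 100j² + 100j + 25 = 10(10j² + 10j + 2) + 5, so t² ≡ 5 (mod 10).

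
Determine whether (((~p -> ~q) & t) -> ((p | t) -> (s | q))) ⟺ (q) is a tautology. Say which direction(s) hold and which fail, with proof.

(⇒) fails; (⇐) holds.

[⇒] This fails. Under t = F, s = F, p = F, q = F, the left side is true but the right side is false.

[⇐] Assume the antecedent. If q is true, the consequent reduces to true regardless of the other variables. If q is false, the antecedent cannot hold. Either way the consequent holds.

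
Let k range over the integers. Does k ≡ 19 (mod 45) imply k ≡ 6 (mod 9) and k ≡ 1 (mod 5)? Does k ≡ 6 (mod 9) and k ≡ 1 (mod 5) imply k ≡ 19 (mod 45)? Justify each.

(→) This fails: k = 19 gives 19 ≡ 19 (mod 45) but 19 ≡ 1 (mod 9), so the conjunction on the right does not hold.

(←) This fails: k = 6 satisfies both congruences on the right (6 ≡ 6 mod 9 and 6 ≡ 1 mod 5) yet 6 ≡ 6 (mod 45), not 19.

Neither direction holds.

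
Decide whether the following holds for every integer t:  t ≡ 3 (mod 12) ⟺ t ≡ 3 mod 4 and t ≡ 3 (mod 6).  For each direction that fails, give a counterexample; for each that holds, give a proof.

Equivalent; both directions hold.

(⟹) Suppose t ≡ 3 (mod 12); write t = 12j + 3. Since 4 ∣ 12, reducing mod 4 gives t ≡ 3 (mod 4); since 6 ∣ 12, reducing mod 6 gives t ≡ 3 (mod 6).

(⟸) Conversely, if t ≡ 3 (mod 4) and t ≡ 3 (mod 6), then by the Chinese remainder theorem t ≡ 3 (mod 12). This is exactly t ≡ 3 (mod 12).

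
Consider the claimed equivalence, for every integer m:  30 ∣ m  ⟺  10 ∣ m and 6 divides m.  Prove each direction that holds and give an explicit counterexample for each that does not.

Both directions hold; the statement is true.

(→) If 30 ∣ m, write m = 30q. Since 30 = 3·10, m = 10·(3q), so 10 ∣ m; and since 30 = 5·6, m = 6·(5q), so 6 ∣ m.

(←) Suppose 10 ∣ m and 6 ∣ m. Any common multiple of 10 and 6 is a multiple of their lcm; here lcm(10, 6) = 10·6/gcd(10, 6) = 60/2 = 30, so 30 ∣ m.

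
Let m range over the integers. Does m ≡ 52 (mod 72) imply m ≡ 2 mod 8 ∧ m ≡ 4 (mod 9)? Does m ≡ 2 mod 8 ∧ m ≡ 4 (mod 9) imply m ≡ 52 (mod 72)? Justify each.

(⟹) This fails: m = 52 gives 52 ≡ 52 (mod 72) but 52 ≡ 4 (mod 8), so the conjunction on the right does not hold.

(⟸) This fails: m = 58 satisfies both congruences on the right (58 ≡ 2 mod 8 and 58 ≡ 4 mod 9) yet 58 ≡ 58 (mod 72), not 52.

Neither implication holds.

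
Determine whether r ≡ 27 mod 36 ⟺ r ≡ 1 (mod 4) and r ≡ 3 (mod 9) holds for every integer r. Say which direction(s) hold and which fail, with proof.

Both directions fail.

[⇒] This fails: r = 27 gives 27 ≡ 27 (mod 36) but 27 ≡ 3 (mod 4), so the conjunction on the right does not hold.

[⇐] This fails: r = 21 satisfies both congruences on the right (21 ≡ 1 mod 4 and 21 ≡ 3 mod 9) yet 21 ≡ 21 (mod 36), not 27.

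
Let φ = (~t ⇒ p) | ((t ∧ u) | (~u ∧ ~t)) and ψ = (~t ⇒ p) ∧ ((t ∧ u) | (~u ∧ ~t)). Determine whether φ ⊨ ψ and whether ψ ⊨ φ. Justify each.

Only the converse holds.

[⇒] This fails. Under u = F, t = F, p = F, the left side is true but the right side is false.

[⇐] Assume the antecedent. If u is true, the antecedent forces (u = T, t = T, p = F) or (u = T, t = T, p = T), and the consequent holds there. If u is false, the consequent reduces to true regardless of the other variables. Either way the consequent holds.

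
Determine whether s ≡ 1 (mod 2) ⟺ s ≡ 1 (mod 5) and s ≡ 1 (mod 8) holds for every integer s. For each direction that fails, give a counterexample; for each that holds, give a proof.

(⟹) This fails: s = 3 gives 3 ≡ 1 (mod 2) but 3 ≡ 3 (mod 5), so the conjunction on the right does not hold.

(⟸) Conversely, if s ≡ 1 (mod 5) and s ≡ 1 (mod 8), then by the Chinese remainder theorem s ≡ 1 (mod 40). Since 1 ≡ 1 (mod 2) and 2 ∣ 40, we get s ≡ 1 (mod 2).

(⇒) fails; (⇐) holds.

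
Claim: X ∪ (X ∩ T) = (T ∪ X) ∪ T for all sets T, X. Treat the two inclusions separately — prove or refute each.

Only the forward inclusion holds.

(⟹) Let x ∈ X ∪ (X ∩ T). Then either x ∈ X and x ∉ T; or x ∈ T ∩ X. In each case x ∈ (T ∪ X) ∪ T, so X ∪ (X ∩ T) ⊆ (T ∪ X) ∪ T.

(⟸) This inclusion fails. Take T = {1}, X = ∅; then 1 ∈ (T ∪ X) ∪ T but 1 ∉ X ∪ (X ∩ T).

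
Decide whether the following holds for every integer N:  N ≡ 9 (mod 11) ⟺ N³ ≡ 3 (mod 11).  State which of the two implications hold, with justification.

Both implications hold.

(⟸) Suppose N³ ≡ 3 (mod 11). The only residue r in {0, …, 10} with r³ ≡ 3 (mod 11) is r = 9, so N ≡ 9 (mod 11).

(⟹) Suppose N ≡ 9 (mod 11). Write N = 11j + 9. Then (11j + 9)³ = 1331j³ + 3267j² + 2673j + 729 = 11(121j³ + 297j² + 243j + 66) + 3, so N³ ≡ 3 (mod 11).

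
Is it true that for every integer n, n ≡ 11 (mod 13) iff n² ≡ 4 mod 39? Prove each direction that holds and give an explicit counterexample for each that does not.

Neither direction holds.

(→) This fails: take n = 24. Then 24 ≡ 11 (mod 13), but 24² = 576 ≡ 30 (mod 39), not 4.

(←) This fails: take n = 2. Then 2² = 4 ≡ 4 (mod 39), yet 2 ≡ 2 (mod 13), not 11.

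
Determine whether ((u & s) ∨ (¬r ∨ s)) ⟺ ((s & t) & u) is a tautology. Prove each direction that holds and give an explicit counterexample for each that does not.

Converse. Assume the antecedent. If t is true, the antecedent forces (t = T, s = T, u = T, r = F) or (t = T, s = T, u = T, r = T), and (u & s) ∨ (¬r ∨ s) holds there. If t is false, the antecedent cannot hold. Either way (u & s) ∨ (¬r ∨ s) holds.

Forward direction. This fails. Under t = F, s = F, u = F, r = F, the left side is true but the right side is false.

Not equivalent: only (⇐) holds.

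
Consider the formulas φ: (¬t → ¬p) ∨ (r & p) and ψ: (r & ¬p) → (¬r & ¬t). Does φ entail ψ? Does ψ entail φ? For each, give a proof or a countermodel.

Neither direction holds.

[⇒] This fails. Under r = T, p = F, t = F, the left side is true but the right side is false.

[⇐] This fails. Under r = F, p = T, t = F, the left side is false but the right side is true.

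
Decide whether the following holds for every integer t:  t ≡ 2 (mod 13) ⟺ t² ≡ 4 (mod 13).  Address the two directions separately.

(⇒) holds; (⇐) fails.

(⟹) Suppose t ≡ 2 (mod 13). Write t = 13j + 2. Then (13j + 2)² = 169j² + 52j + 4 = 13(13j² + 4j) + 4, so t² ≡ 4 (mod 13).

(⟸) This fails: take t = 11. Then 11² = 121 ≡ 4 (mod 13), yet 11 ≡ 11 (mod 13), not 2.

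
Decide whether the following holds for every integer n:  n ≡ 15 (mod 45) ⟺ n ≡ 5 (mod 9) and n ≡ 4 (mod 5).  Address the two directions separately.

(⟹) This fails: n = 15 gives 15 ≡ 15 (mod 45) but 15 ≡ 6 (mod 9), so the conjunction on the right does not hold.

(⟸) This fails: n = 14 satisfies both congruences on the right (14 ≡ 5 mod 9 and 14 ≡ 4 mod 5) yet 14 ≡ 14 (mod 45), not 15.

Neither implication holds.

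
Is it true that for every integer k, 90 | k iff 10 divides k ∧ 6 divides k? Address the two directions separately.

Only the forward implication holds.

[⇒] If 90 ∣ k, write k = 90q. Since 90 = 9·10, k = 10·(9q), so 10 ∣ k; and since 90 = 15·6, k = 6·(15q), so 6 ∣ k.

[⇐] This fails: take k = 30. Both 10 ∣ 30 and 6 ∣ 30, yet 30 is not a multiple of 90 (since 30 = 0·90 + 30), so 90 ∤ 30.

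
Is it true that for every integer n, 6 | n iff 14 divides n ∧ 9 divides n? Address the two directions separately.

Only the converse holds.

Forward direction. This fails: take n = 6. Certainly 6 ∣ 6, but 14 ∤ 6.

Converse. Suppose 14 ∣ n and 9 ∣ n. Any common multiple of 14 and 9 is a multiple of their lcm; here gcd(14, 9) = 1, so lcm(14, 9) = 14·9 = 126, so 126 ∣ n. Since 6 ∣ 126, it follows that 6 ∣ n.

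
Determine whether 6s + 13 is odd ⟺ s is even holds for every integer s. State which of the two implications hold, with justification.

The forward direction fails; the converse holds.

(⟸) Suppose s is even. Since 6 is even, 6s is even for every s, so 6s + 13 has the same parity as 13, which is odd. Hence 6s + 13 is odd.

(⟹) This fails: take s = 1. Then 6s + 13 = 19, which is odd, yet s = 1 is odd, not even.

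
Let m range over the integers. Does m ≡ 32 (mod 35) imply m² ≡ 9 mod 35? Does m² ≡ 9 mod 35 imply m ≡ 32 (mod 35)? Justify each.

Not equivalent: only (⇒) holds.

Forward direction. Suppose m ≡ 32 (mod 35). Write m = 35j + 32. Then (35j + 32)² = 1225j² + 2240j + 1024 = 35(35j² + 64j + 29) + 9, so m² ≡ 9 (mod 35).

Converse. This fails: take m = 3. Then 3² = 9 ≡ 9 (mod 35), yet 3 ≡ 3 (mod 35), not 32.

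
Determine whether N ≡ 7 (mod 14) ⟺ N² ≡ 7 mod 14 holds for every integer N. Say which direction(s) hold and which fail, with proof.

(←) Suppose N² ≡ 7 (mod 14). The only residue r in {0, …, 13} with r² ≡ 7 (mod 14) is r = 7, so N ≡ 7 (mod 14).

(→) Suppose N ≡ 7 (mod 14). Write N = 14j + 7. Then (14j + 7)² = 196j² + 196j + 49 = 14(14j² + 14j + 3) + 7, so N² ≡ 7 (mod 14).

Both implications hold.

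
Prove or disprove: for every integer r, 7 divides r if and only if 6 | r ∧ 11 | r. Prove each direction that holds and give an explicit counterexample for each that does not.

Neither implication holds.

(⇒) This fails: take r = 7. Certainly 7 ∣ 7, but 6 ∤ 7.

(⇐) This fails: take r = 66. Both 6 ∣ 66 and 11 ∣ 66, yet 66 is not a multiple of 7 (since 66 = 9·7 + 3), so 7 ∤ 66.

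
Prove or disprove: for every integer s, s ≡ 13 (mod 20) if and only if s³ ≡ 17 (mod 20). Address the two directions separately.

(⇐) Suppose s³ ≡ 17 (mod 20). The only residue r in {0, …, 19} with r³ ≡ 17 (mod 20) is r = 13, so s ≡ 13 (mod 20).

(⇒) Suppose s ≡ 13 (mod 20). Write s = 20j + 13. Then (20j + 13)³ = 8000j³ + 15600j² + 10140j + 2197 = 20(400j³ + 780j² + 507j + 109) + 17, so s³ ≡ 17 (mod 20).

Both directions hold; the statement is true.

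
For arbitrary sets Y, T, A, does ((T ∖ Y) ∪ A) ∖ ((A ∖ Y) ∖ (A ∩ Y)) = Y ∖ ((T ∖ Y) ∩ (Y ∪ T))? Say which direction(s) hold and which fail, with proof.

Both inclusions fail.

(⟹) This inclusion fails. Take Y = ∅, T = {1}, A = ∅; then 1 ∈ ((T ∖ Y) ∪ A) ∖ ((A ∖ Y) ∖ (A ∩ Y)) but 1 ∉ Y ∖ ((T ∖ Y) ∩ (Y ∪ T)).

(⟸) This inclusion fails. Take Y = {1}, T = ∅, A = ∅; then 1 ∈ Y ∖ ((T ∖ Y) ∩ (Y ∪ T)) but 1 ∉ ((T ∖ Y) ∪ A) ∖ ((A ∖ Y) ∖ (A ∩ Y)).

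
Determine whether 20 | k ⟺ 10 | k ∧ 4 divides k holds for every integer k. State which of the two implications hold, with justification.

Both directions hold; the statement is true.

[⇐] Suppose 10 ∣ k and 4 ∣ k. Any common multiple of 10 and 4 is a multiple of their lcm; here lcm(10, 4) = 10·4/gcd(10, 4) = 40/2 = 20, so 20 ∣ k.

[⇒] If 20 ∣ k, write k = 20q. Since 20 = 2·10, k = 10·(2q), so 10 ∣ k; and since 20 = 5·4, k = 4·(5q), so 4 ∣ k.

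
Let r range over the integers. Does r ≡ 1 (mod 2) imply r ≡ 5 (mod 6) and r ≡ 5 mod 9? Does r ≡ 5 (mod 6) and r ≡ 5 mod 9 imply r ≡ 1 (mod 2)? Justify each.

Only the converse holds.

(→) This fails: r = 1 gives 1 ≡ 1 (mod 2) but 1 ≡ 1 (mod 6), so the conjunction on the right does not hold.

(←) Conversely, if r ≡ 5 (mod 6) and r ≡ 5 (mod 9), then by the Chinese remainder theorem r ≡ 5 (mod 18). Since 5 ≡ 1 (mod 2) and 2 ∣ 18, we get r ≡ 1 (mod 2).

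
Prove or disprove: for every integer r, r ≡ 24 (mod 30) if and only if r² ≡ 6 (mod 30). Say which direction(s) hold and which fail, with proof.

(⟹) Suppose r ≡ 24 (mod 30). Write r = 30j + 24. Then (30j + 24)² = 900j² + 1440j + 576 = 30(30j² + 48j + 19) + 6, so r² ≡ 6 (mod 30).

(⟸) This fails: take r = 6. Then 6² = 36 ≡ 6 (mod 30), yet 6 ≡ 6 (mod 30), not 24.

The forward direction holds; the converse fails.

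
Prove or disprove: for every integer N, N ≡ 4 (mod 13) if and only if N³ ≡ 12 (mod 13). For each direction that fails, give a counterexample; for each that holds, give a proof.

Only the forward direction holds.

Forward direction. Suppose N ≡ 4 (mod 13). Write N = 13j + 4. Then (13j + 4)³ = 2197j³ + 2028j² + 624j + 64 = 13(169j³ + 156j² + 48j + 4) + 12, so N³ ≡ 12 (mod 13).

Converse. This fails: take N = 10. Then 10³ = 1000 ≡ 12 (mod 13), yet 10 ≡ 10 (mod 13), not 4.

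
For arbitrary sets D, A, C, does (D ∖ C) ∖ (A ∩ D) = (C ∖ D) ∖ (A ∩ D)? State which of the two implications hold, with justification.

Forward inclusion. This inclusion fails. Take D = {1}, A = ∅, C = ∅; then 1 ∈ (D ∖ C) ∖ (A ∩ D) but 1 ∉ (C ∖ D) ∖ (A ∩ D).

Reverse inclusion. This inclusion fails. Take D = ∅, A = ∅, C = {1}; then 1 ∈ (C ∖ D) ∖ (A ∩ D) but 1 ∉ (D ∖ C) ∖ (A ∩ D).

(⊆) fails and (⊇) fails.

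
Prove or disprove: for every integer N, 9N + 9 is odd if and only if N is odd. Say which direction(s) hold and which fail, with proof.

Forward direction. This fails: N = 6 gives 9N + 9 = 63, which is odd, but 6 is even, not odd.

Converse. This also fails: N = 7 is odd, but 9N + 9 = 72 is even, not odd.

Both directions fail.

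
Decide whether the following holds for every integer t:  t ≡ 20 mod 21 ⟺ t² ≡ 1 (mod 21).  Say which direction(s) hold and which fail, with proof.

Converse. This fails: take t = 1. Then 1² = 1 ≡ 1 (mod 21), yet 1 ≡ 1 (mod 21), not 20.

Forward direction. Suppose t ≡ 20 mod 21. Write t = 21j + 20. Then (21j + 20)² = 441j² + 840j + 400 = 21(21j² + 40j + 19) + 1, so t² ≡ 1 (mod 21).

Only the forward direction holds.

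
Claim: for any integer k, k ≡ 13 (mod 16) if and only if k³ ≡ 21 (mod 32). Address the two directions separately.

Forward direction. This fails: take k = 29. Then 29 ≡ 13 (mod 16), but 29³ = 24389 ≡ 5 (mod 32), not 21.

Converse. The residues r modulo 32 with r³ ≡ 21 (mod 32) are exactly {13}, and each is ≡ 13 (mod 16).

The forward direction fails; the converse holds.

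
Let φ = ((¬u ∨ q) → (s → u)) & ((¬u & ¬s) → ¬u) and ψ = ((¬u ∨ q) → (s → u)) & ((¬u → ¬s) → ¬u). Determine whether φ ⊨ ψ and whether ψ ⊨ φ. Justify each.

Only the reverse direction holds.

(⟹) This fails. Under q = F, s = F, u = T, the left side is true but the right side is false.

(⟸) Assume the antecedent. If q is true, the antecedent forces (q = T, s = F, u = F), and the consequent holds there. If q is false, the antecedent forces (q = F, s = F, u = F), and the consequent holds there. Either way the consequent holds.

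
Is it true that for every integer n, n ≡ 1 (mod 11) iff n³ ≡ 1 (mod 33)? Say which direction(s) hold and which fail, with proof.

(⇒) This fails: take n = 12. Then 12 ≡ 1 (mod 11), but 12³ = 1728 ≡ 12 (mod 33), not 1.

(⇐) Conversely, the residues r modulo 33 with r³ ≡ 1 (mod 33) are exactly {1}, and each is ≡ 1 (mod 11).

Only the reverse direction holds.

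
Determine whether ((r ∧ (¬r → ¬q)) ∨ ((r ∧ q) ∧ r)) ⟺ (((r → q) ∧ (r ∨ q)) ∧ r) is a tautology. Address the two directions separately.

(⇐) Assume the antecedent. If r is true, the consequent reduces to true regardless of the other variables. If r is false, the antecedent cannot hold. Either way the consequent holds.

(⇒) This fails. Under r = T, q = F, the left side is true but the right side is false.

The forward direction fails; the converse holds.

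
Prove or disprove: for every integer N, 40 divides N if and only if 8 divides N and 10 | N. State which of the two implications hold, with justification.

Both implications hold.

(⟸) Suppose 8 ∣ N and 10 ∣ N. Any common multiple of 8 and 10 is a multiple of their lcm; here lcm(8, 10) = 8·10/gcd(8, 10) = 80/2 = 40, so 40 ∣ N.

(⟹) If 40 ∣ N, write N = 40q. Since 40 = 5·8, N = 8·(5q), so 8 ∣ N; and since 40 = 4·10, N = 10·(4q), so 10 ∣ N.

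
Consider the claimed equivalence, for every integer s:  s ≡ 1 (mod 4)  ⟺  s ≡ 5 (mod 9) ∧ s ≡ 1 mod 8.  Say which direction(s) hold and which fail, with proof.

(⇒) fails; (⇐) holds.

[⇒] This fails: s = 1 gives 1 ≡ 1 (mod 4) but 1 ≡ 1 (mod 9), so the conjunction on the right does not hold.

[⇐] Conversely, if s ≡ 5 (mod 9) and s ≡ 1 (mod 8), then by the Chinese remainder theorem s ≡ 41 (mod 72). Since 41 ≡ 1 (mod 4) and 4 ∣ 72, we get s ≡ 1 (mod 4).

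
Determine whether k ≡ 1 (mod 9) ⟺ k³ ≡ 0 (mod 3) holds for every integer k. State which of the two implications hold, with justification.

Forward direction. This fails: take k = 1. Then 1 ≡ 1 (mod 9), but 1³ = 1 ≡ 1 (mod 3), not 0.

Converse. This fails: take k = 0. Then 0³ = 0 ≡ 0 (mod 3), yet 0 ≡ 0 (mod 9), not 1.

(⇒) fails and (⇐) fails.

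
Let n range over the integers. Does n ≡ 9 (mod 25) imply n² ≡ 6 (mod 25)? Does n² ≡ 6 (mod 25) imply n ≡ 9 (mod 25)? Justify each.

(⇒) holds; (⇐) fails.

(⇐) This fails: take n = 16. Then 16² = 256 ≡ 6 (mod 25), yet 16 ≡ 16 (mod 25), not 9.

(⇒) Suppose n ≡ 9 (mod 25). Write n = 25j + 9. Then (25j + 9)² = 625j² + 450j + 81 = 25(25j² + 18j + 3) + 6, so n² ≡ 6 (mod 25).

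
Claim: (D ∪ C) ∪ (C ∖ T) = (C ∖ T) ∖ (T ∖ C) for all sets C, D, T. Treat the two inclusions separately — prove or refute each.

Forward inclusion. This inclusion fails. Take C = ∅, D = {1}, T = ∅; then 1 ∈ (D ∪ C) ∪ (C ∖ T) but 1 ∉ (C ∖ T) ∖ (T ∖ C).

Reverse inclusion. Let x ∈ (C ∖ T) ∖ (T ∖ C). Then either x ∈ C and x ∉ D, T; or x ∈ C ∩ D and x ∉ T. In each case x ∈ (D ∪ C) ∪ (C ∖ T), so (C ∖ T) ∖ (T ∖ C) ⊆ (D ∪ C) ∪ (C ∖ T).

(⊆) fails; (⊇) holds.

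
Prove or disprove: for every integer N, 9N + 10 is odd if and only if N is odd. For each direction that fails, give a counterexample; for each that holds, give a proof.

(⇒) Suppose 9N + 10 is odd. Since 9 is odd, 9N and N have the same parity, so 9N + 10 ≡ N + 10 (mod 2). As 10 is even, 9N + 10 is odd exactly when N is odd. Thus N is odd.

(⇐) Conversely, suppose N is odd; write N = 2j + 1. Then 9N + 10 = 9·(2j + 1) + 10 = 2·9j + 19, which is odd.

The biconditional holds.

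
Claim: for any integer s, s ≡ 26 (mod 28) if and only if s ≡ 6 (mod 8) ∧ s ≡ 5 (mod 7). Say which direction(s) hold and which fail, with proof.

Converse. If s ≡ 6 (mod 8) and s ≡ 5 (mod 7), then by the Chinese remainder theorem s ≡ 54 (mod 56). Since 54 ≡ 26 (mod 28) and 28 ∣ 56, we get s ≡ 26 (mod 28).

Forward direction. This fails: s = 26 gives 26 ≡ 26 (mod 28) but 26 ≡ 2 (mod 8), so the conjunction on the right does not hold.

(⇒) fails; (⇐) holds.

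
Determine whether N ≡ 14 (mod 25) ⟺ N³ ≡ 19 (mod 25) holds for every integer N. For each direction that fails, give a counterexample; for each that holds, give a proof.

Equivalent; both directions hold.

(⇒) Suppose N ≡ 14 (mod 25). Write N = 25j + 14. Then (25j + 14)³ = 15625j³ + 26250j² + 14700j + 2744 = 25(625j³ + 1050j² + 588j + 109) + 19, so N³ ≡ 19 (mod 25).

(⇐) Conversely, suppose N³ ≡ 19 (mod 25). The only residue r in {0, …, 24} with r³ ≡ 19 (mod 25) is r = 14, so N ≡ 14 (mod 25).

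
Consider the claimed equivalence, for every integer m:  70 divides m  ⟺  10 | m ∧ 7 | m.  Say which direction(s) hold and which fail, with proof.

(⟹) If 70 ∣ m, write m = 70q. Since 70 = 7·10, m = 10·(7q), so 10 ∣ m; and since 70 = 10·7, m = 7·(10q), so 7 ∣ m.

(⟸) Suppose 10 ∣ m and 7 ∣ m. Any common multiple of 10 and 7 is a multiple of their lcm; here gcd(10, 7) = 1, so lcm(10, 7) = 10·7 = 70, so 70 ∣ m.

Both implications hold.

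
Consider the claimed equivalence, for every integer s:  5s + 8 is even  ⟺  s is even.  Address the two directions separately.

(⟹) Suppose 5s + 8 is even. Since 5 is odd, 5s and s have the same parity, so 5s + 8 ≡ s + 8 (mod 2). As 8 is even, 5s + 8 is even exactly when s is even. Thus s is even.

(⟸) Conversely, suppose s is even; write s = 2j. Then 5s + 8 = 5·(2j) + 8 = 2·5j + 8, which is even.

Both implications hold.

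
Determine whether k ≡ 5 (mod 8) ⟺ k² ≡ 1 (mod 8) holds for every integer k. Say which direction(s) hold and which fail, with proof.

Only the forward direction holds.

(⟹) Suppose k ≡ 5 (mod 8). Write k = 8j + 5. Then (8j + 5)² = 64j² + 80j + 25 = 8(8j² + 10j + 3) + 1, so k² ≡ 1 (mod 8).

(⟸) This fails: take k = 1. Then 1² = 1 ≡ 1 (mod 8), yet 1 ≡ 1 (mod 8), not 5.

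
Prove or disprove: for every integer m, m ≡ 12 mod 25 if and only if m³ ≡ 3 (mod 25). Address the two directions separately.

Both implications hold.

(⇒) Suppose m ≡ 12 mod 25. Write m = 25j + 12. Then (25j + 12)³ = 15625j³ + 22500j² + 10800j + 1728 = 25(625j³ + 900j² + 432j + 69) + 3, so m³ ≡ 3 (mod 25).

(⇐) Conversely, suppose m³ ≡ 3 (mod 25). The only residue r in {0, …, 24} with r³ ≡ 3 (mod 25) is r = 12, so m ≡ 12 (mod 25).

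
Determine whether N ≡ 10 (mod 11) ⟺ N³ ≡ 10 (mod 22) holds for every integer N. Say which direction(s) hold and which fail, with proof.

The forward direction fails; the converse holds.

(→) This fails: take N = 21. Then 21 ≡ 10 (mod 11), but 21³ = 9261 ≡ 21 (mod 22), not 10.

(←) Conversely, the residues r modulo 22 with r³ ≡ 10 (mod 22) are exactly {10}, and each is ≡ 10 (mod 11).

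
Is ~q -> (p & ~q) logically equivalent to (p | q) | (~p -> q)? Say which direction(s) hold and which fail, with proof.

[⇐] Assume the antecedent. If p is true, ~q -> (p & ~q) reduces to true regardless of the other variables. If p is false, the antecedent forces (p = F, q = T), and ~q -> (p & ~q) holds there. Either way ~q -> (p & ~q) holds.

[⇒] Assume the antecedent. If p is true, (p | q) | (~p -> q) reduces to true regardless of the other variables. If p is false, the antecedent forces (p = F, q = T), and (p | q) | (~p -> q) holds there. Either way (p | q) | (~p -> q) holds.

The biconditional holds.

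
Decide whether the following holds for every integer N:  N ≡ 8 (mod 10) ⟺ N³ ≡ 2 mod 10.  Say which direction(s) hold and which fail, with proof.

Both implications hold.

(⟹) Suppose N ≡ 8 (mod 10). Write N = 10j + 8. Then (10j + 8)³ = 1000j³ + 2400j² + 1920j + 512 = 10(100j³ + 240j² + 192j + 51) + 2, so N³ ≡ 2 (mod 10).

(⟸) Conversely, suppose N³ ≡ 2 (mod 10). The only residue r in {0, …, 9} with r³ ≡ 2 (mod 10) is r = 8, so N ≡ 8 (mod 10).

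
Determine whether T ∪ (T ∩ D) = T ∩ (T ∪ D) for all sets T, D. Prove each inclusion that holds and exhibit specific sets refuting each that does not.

(⊇) Let x ∈ T ∩ (T ∪ D). Then either x ∈ T and x ∉ D; or x ∈ T ∩ D. In each case x ∈ T ∪ (T ∩ D), so T ∩ (T ∪ D) ⊆ T ∪ (T ∩ D).

(⊆) Let x ∈ T ∪ (T ∩ D). Then either x ∈ T and x ∉ D; or x ∈ T ∩ D. In each case x ∈ T ∩ (T ∪ D), so T ∪ (T ∩ D) ⊆ T ∩ (T ∪ D).

Both inclusions hold.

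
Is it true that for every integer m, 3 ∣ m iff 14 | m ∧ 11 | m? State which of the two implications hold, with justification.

[⇒] This fails: take m = 3. Certainly 3 ∣ 3, but 14 ∤ 3.

[⇐] This fails: take m = 154. Both 14 ∣ 154 and 11 ∣ 154, yet 154 is not a multiple of 3 (since 154 = 51·3 + 1), so 3 ∤ 154.

Neither implication holds.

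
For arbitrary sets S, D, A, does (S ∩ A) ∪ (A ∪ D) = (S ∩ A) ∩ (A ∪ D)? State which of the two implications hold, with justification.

(⊆) This inclusion fails. Take S = ∅, D = {1}, A = ∅; then 1 ∈ (S ∩ A) ∪ (A ∪ D) but 1 ∉ (S ∩ A) ∩ (A ∪ D).

(⊇) Let x ∈ (S ∩ A) ∩ (A ∪ D). Then either x ∈ S ∩ A and x ∉ D; or x ∈ S ∩ D ∩ A. In each case x ∈ (S ∩ A) ∪ (A ∪ D), so (S ∩ A) ∩ (A ∪ D) ⊆ (S ∩ A) ∪ (A ∪ D).

The sets are not equal: only the reverse inclusion holds.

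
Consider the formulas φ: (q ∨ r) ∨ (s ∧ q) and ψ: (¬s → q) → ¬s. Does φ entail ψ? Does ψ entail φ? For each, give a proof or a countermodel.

Neither implication holds.

(⟹) This fails. Under s = T, r = T, q = F, the left side is true but the right side is false.

(⟸) This fails. Under s = F, r = F, q = F, the left side is false but the right side is true.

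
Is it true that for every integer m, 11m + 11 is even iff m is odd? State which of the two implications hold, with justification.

Both implications hold.

(⟹) Suppose 11m + 11 is even. Since 11 is odd, 11m and m have the same parity, so 11m + 11 ≡ m + 11 (mod 2). As 11 is odd, 11m + 11 is even exactly when m is odd. Thus m is odd.

(⟸) Conversely, suppose m is odd; write m = 2j + 1. Then 11m + 11 = 11·(2j + 1) + 11 = 2·11j + 22, which is even.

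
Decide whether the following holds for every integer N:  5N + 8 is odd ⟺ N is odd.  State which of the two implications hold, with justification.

Converse. Suppose N is odd; write N = 2j + 1. Then 5N + 8 = 5·(2j + 1) + 8 = 2·5j + 13, which is odd.

Forward direction. Suppose 5N + 8 is odd. Since 5 is odd, 5N and N have the same parity, so 5N + 8 ≡ N + 8 (mod 2). As 8 is even, 5N + 8 is odd exactly when N is odd. Thus N is odd.

Equivalent; both directions hold.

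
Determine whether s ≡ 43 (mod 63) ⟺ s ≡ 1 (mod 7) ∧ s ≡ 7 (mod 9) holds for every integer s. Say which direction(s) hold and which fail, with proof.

(→) Suppose s ≡ 43 (mod 63); write s = 63j + 43. Since 7 ∣ 63, reducing mod 7 gives s ≡ 43 ≡ 1 (mod 7); since 9 ∣ 63, reducing mod 9 gives s ≡ 43 ≡ 7 (mod 9).

(←) Conversely, if s ≡ 1 (mod 7) and s ≡ 7 (mod 9), then by the Chinese remainder theorem s ≡ 43 (mod 63). This is exactly s ≡ 43 (mod 63).

Both implications hold.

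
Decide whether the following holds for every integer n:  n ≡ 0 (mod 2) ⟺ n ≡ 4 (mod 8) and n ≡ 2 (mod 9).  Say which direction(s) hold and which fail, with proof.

The forward direction fails; the converse holds.

(⟹) This fails: n = 0 gives 0 ≡ 0 (mod 2) but 0 ≡ 0 (mod 8), so the conjunction on the right does not hold.

(⟸) Conversely, if n ≡ 4 (mod 8) and n ≡ 2 (mod 9), then by the Chinese remainder theorem n ≡ 20 (mod 72). Since 20 ≡ 0 (mod 2) and 2 ∣ 72, we get n ≡ 0 (mod 2).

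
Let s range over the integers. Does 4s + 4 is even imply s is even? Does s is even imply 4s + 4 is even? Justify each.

Not equivalent: only (⇐) holds.

(←) Suppose s is even. Since 4 is even, 4s is even for every s, so 4s + 4 has the same parity as 4, which is even. Hence 4s + 4 is even.

(→) This fails: take s = 7. Then 4s + 4 = 32, which is even, yet s = 7 is odd, not even.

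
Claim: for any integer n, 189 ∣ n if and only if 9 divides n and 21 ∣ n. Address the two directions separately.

(⟹) If 189 ∣ n, write n = 189q. Since 189 = 21·9, n = 9·(21q), so 9 ∣ n; and since 189 = 9·21, n = 21·(9q), so 21 ∣ n.

(⟸) This fails: take n = 63. Both 9 ∣ 63 and 21 ∣ 63, yet 63 is not a multiple of 189 (since 63 = 0·189 + 63), so 189 ∤ 63.

Only the forward direction holds.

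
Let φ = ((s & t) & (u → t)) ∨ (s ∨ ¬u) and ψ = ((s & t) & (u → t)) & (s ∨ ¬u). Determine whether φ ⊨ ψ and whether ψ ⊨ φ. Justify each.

Forward direction. This fails. Under t = F, s = F, u = F, the left side is true but the right side is false.

Converse. Assume the antecedent. If t is true, the antecedent forces (t = T, s = T, u = F) or (t = T, s = T, u = T), and ((s & t) & (u → t)) ∨ (s ∨ ¬u) holds there. If t is false, the antecedent cannot hold. Either way ((s & t) & (u → t)) ∨ (s ∨ ¬u) holds.

(⇒) fails; (⇐) holds.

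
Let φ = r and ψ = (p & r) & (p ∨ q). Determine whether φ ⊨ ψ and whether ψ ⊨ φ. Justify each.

(⇒) This fails. Under p = F, r = T, q = F, the left side is true but the right side is false.

(⇐) Assume the antecedent. If p is true, the antecedent forces (p = T, r = T, q = F) or (p = T, r = T, q = T), and r holds there. If p is false, the antecedent cannot hold. Either way r holds.

Not equivalent: only (⇐) holds.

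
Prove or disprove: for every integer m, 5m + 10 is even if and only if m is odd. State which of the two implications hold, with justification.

Neither implication holds.

Forward direction. This fails: m = 6 gives 5m + 10 = 40, which is even, but 6 is even, not odd.

Converse. This also fails: m = 3 is odd, but 5m + 10 = 25 is odd, not even.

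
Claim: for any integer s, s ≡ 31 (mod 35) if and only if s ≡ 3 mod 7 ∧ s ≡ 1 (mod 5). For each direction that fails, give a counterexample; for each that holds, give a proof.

Both directions hold.

[⇒] Suppose s ≡ 31 (mod 35); write s = 35j + 31. Since 7 ∣ 35, reducing mod 7 gives s ≡ 31 ≡ 3 (mod 7); since 5 ∣ 35, reducing mod 5 gives s ≡ 31 ≡ 1 (mod 5).

[⇐] Conversely, if s ≡ 3 (mod 7) and s ≡ 1 (mod 5), then by the Chinese remainder theorem s ≡ 31 (mod 35). This is exactly s ≡ 31 (mod 35).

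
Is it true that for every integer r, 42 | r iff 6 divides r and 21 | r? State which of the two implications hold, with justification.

[⇐] Suppose 6 ∣ r and 21 ∣ r. Any common multiple of 6 and 21 is a multiple of their lcm; here lcm(6, 21) = 6·21/gcd(6, 21) = 126/3 = 42, so 42 ∣ r.

[⇒] If 42 ∣ r, write r = 42q. Since 42 = 7·6, r = 6·(7q), so 6 ∣ r; and since 42 = 2·21, r = 21·(2q), so 21 ∣ r.

Both directions hold; the statement is true.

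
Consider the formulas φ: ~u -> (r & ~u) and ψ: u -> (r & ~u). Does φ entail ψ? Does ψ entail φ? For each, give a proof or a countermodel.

Both directions fail.

Forward direction. This fails. Under u = T, r = F, the left side is true but the right side is false.

Converse. This fails. Under u = F, r = F, the left side is false but the right side is true.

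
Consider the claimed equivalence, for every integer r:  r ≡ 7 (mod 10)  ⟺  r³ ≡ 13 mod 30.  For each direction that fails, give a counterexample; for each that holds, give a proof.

[⇐] The residues r modulo 30 with r³ ≡ 13 (mod 30) are exactly {7}, and each is ≡ 7 (mod 10).

[⇒] This fails: take r = 17. Then 17 ≡ 7 (mod 10), but 17³ = 4913 ≡ 23 (mod 30), not 13.

(⇒) fails; (⇐) holds.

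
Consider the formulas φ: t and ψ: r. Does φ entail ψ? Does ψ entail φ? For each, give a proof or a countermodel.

Neither direction holds.

(⇒) This fails. Under t = T, r = F, the left side is true but the right side is false.

(⇐) This fails. Under t = F, r = T, the left side is false but the right side is true.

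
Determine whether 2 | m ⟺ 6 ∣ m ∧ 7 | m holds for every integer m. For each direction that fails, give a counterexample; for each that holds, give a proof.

(⟸) Suppose 6 ∣ m and 7 ∣ m. Any common multiple of 6 and 7 is a multiple of their lcm; here gcd(6, 7) = 1, so lcm(6, 7) = 6·7 = 42, so 42 ∣ m. Since 2 ∣ 42, it follows that 2 ∣ m.

(⟹) This fails: take m = 2. Certainly 2 ∣ 2, but 6 ∤ 2.

The forward direction fails; the converse holds.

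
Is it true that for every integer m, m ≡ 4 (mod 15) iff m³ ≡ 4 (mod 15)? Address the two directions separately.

Both directions hold; the statement is true.

Converse. Suppose m³ ≡ 4 (mod 15). The only residue r in {0, …, 14} with r³ ≡ 4 (mod 15) is r = 4, so m ≡ 4 (mod 15).

Forward direction. Suppose m ≡ 4 (mod 15). Write m = 15j + 4. Then (15j + 4)³ = 3375j³ + 2700j² + 720j + 64 = 15(225j³ + 180j² + 48j + 4) + 4, so m³ ≡ 4 (mod 15).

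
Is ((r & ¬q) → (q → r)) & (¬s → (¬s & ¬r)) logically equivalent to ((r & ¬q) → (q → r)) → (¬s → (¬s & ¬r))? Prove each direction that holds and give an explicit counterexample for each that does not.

The biconditional holds.

(⇐) Assume the antecedent. If r is true, the antecedent forces (r = T, s = T, q = F) or (r = T, s = T, q = T), and the consequent holds there. If r is false, the consequent reduces to true regardless of the other variables. Either way the consequent holds.

(⇒) Assume the antecedent. If r is true, the antecedent forces (r = T, s = T, q = F) or (r = T, s = T, q = T), and the consequent holds there. If r is false, the consequent reduces to true regardless of the other variables. Either way the consequent holds.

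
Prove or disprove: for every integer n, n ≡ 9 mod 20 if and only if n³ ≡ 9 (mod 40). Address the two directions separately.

Not equivalent: only (⇐) holds.

[⇒] This fails: take n = 29. Then 29 ≡ 9 (mod 20), but 29³ = 24389 ≡ 29 (mod 40), not 9.

[⇐] Conversely, the residues r modulo 40 with r³ ≡ 9 (mod 40) are exactly {9}, and each is ≡ 9 (mod 20).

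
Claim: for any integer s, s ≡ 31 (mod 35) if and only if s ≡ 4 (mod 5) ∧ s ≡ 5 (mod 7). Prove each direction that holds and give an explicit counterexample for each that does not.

Both directions fail.

(⇒) This fails: s = 31 gives 31 ≡ 31 (mod 35) but 31 ≡ 1 (mod 5), so the conjunction on the right does not hold.

(⇐) This fails: s = 19 satisfies both congruences on the right (19 ≡ 4 mod 5 and 19 ≡ 5 mod 7) yet 19 ≡ 19 (mod 35), not 31.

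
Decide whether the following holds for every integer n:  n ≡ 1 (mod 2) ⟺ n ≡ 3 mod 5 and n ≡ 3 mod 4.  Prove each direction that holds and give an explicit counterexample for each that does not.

Forward direction. This fails: n = 1 gives 1 ≡ 1 (mod 2) but 1 ≡ 1 (mod 5), so the conjunction on the right does not hold.

Converse. If n ≡ 3 (mod 5) and n ≡ 3 (mod 4), then by the Chinese remainder theorem n ≡ 3 (mod 20). Since 3 ≡ 1 (mod 2) and 2 ∣ 20, we get n ≡ 1 (mod 2).

(⇒) fails; (⇐) holds.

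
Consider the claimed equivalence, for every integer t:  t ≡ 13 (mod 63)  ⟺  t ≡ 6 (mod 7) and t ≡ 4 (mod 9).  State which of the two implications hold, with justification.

Both implications hold.

Forward direction. Suppose t ≡ 13 (mod 63); write t = 63j + 13. Since 7 ∣ 63, reducing mod 7 gives t ≡ 13 ≡ 6 (mod 7); since 9 ∣ 63, reducing mod 9 gives t ≡ 13 ≡ 4 (mod 9).

Converse. If t ≡ 6 (mod 7) and t ≡ 4 (mod 9), then by the Chinese remainder theorem t ≡ 13 (mod 63). This is exactly t ≡ 13 (mod 63).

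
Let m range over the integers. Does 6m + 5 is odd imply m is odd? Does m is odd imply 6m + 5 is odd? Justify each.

Only the reverse direction holds.

[⇒] This fails: take m = 6. Then 6m + 5 = 41, which is odd, yet m = 6 is even, not odd.

[⇐] Suppose m is odd. Since 6 is even, 6m is even for every m, so 6m + 5 has the same parity as 5, which is odd. Hence 6m + 5 is odd.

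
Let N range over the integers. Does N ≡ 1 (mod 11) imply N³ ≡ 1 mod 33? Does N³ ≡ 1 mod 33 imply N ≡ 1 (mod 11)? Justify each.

[⇒] This fails: take N = 12. Then 12 ≡ 1 (mod 11), but 12³ = 1728 ≡ 12 (mod 33), not 1.

[⇐] Conversely, the residues r modulo 33 with r³ ≡ 1 (mod 33) are exactly {1}, and each is ≡ 1 (mod 11).

Only the converse holds.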